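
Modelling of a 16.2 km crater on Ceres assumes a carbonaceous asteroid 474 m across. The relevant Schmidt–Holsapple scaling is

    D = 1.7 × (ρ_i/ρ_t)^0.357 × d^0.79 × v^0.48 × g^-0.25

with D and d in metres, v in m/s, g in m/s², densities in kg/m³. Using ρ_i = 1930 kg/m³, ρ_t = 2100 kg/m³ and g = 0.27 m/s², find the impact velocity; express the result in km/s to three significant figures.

Rearranging for v: v = [D / (1.7 · (1930/2100)^0.357 · 474^0.79 · 0.27^-0.25)]^(1/0.48).
D = 16200 m.
(1930/2100)^0.357 = 0.9703
474^0.79 = 130.0
0.27^-0.25 = 1.387
Denominator = 1.7 × 0.9703 × 130.0 × 1.387 = 297.4
D / 297.4 = 16200 / 297.4 = 54.47
v = 54.47^(1/0.48) = 54.47^2.0833 = 4139 m/s

v ≈ 4.14 km/s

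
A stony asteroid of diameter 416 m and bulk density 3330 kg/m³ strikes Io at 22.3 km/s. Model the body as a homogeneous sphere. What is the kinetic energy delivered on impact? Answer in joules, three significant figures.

E ≈ 3.12 × 10^19 J

v = 22300 m/s.
Mass m = (π/6) ρ d³ = (π/6) × 3330 × (416)³ = 1.255 × 10^11 kg
E = ½ m v² = 0.5 × 1.255 × 10^11 × (22300)² = 3.120 × 10^19 J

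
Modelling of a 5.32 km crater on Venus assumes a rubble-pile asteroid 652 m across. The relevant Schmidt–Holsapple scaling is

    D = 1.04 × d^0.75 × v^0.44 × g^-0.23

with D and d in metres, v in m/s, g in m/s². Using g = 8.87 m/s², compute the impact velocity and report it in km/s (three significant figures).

v ≈ 13.4 km/s

Rearranging for v: v = [D / (1.04 · 652^0.75 · 8.87^-0.23)]^(1/0.44).
D = 5320 m.
652^0.75 = 129.0
8.87^-0.23 = 0.6053
Denominator = 1.04 × 129.0 × 0.6053 = 81.21
D / 81.21 = 5320 / 81.21 = 65.51
v = 65.51^(1/0.44) = 65.51^2.2727 = 13425 m/s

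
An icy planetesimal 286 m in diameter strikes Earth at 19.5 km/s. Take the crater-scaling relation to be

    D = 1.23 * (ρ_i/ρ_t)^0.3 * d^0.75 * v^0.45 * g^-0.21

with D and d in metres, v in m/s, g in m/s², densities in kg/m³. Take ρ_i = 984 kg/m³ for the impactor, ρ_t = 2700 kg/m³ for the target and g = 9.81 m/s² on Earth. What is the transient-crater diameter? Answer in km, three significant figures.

D ≈ 3.33 km

In SI units: v = 19500 m/s.
(ρ_i/ρ_t)^0.3 = (984/2700)^0.3 = 0.7387
d^0.75 = 286^0.75 = 69.55
v^0.45 = 19500^0.45 = 85.21
g^-0.21 = 9.81^-0.21 = 0.6191
D = 1.23 × 0.7387 × 69.55 × 85.21 × 0.6191 = 3334 m
   = 3.334 km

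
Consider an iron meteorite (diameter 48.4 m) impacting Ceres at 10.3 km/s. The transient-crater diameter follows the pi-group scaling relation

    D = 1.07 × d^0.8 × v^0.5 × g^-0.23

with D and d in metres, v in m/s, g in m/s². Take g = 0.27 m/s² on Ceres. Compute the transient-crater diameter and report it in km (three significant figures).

In SI units: v = 10300 m/s.
d^0.8 = 48.4^0.8 = 22.28
v^0.5 = 10300^0.5 = 101.5
g^-0.23 = 0.27^-0.23 = 1.351
D = 1.07 × 22.28 × 101.5 × 1.351 = 3269 m
   = 3.269 km

D ≈ 3.27 km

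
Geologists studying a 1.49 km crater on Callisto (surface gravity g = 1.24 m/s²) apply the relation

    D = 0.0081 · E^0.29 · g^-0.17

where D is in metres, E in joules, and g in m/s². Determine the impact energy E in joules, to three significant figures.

E ≈ 1.62 × 10^18 J

Rearranging: E = [D / (0.0081 · g^-0.17)]^(1/0.29).
D = 1490 m.
g^-0.17 = 1.24^-0.17 = 0.9641
D / (0.0081 × 0.9641) = 1490 / (7.809 × 10^-3) = 1.908 × 10^5
E = (1.908 × 10^5)^3.4483 = 1.618 × 10^18 J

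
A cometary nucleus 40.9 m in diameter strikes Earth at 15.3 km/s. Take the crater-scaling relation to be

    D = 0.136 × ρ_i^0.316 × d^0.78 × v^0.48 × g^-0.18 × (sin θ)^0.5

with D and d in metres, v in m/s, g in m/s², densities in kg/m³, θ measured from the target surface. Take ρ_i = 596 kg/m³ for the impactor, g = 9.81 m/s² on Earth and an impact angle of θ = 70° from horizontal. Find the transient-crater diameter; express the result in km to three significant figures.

In SI units: v = 15300 m/s.
ρ_i^0.316 = 596^0.316 = 7.533
d^0.78 = 40.9^0.78 = 18.08
v^0.48 = 15300^0.48 = 102.0
g^-0.18 = 9.81^-0.18 = 0.6630
(sin 70°)^0.5 = 0.9397^0.5 = 0.9694
D = 0.136 × 7.533 × 18.08 × 102.0 × 0.6630 × 0.9694 = 1214 m
   = 1.214 km

D ≈ 1.21 km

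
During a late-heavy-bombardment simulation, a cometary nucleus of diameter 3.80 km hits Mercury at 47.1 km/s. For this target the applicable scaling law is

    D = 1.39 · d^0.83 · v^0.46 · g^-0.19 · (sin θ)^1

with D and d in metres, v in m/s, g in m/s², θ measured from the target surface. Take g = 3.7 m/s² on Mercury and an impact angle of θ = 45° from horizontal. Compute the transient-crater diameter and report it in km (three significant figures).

In SI units: d = 3800 m, v = 47100 m/s.
d^0.83 = 3800^0.83 = 935.9
v^0.46 = 47100^0.46 = 141.1
g^-0.19 = 3.7^-0.19 = 0.7799
(sin 45°)^1 = 0.7071^1 = 0.7071
D = 1.39 × 935.9 × 141.1 × 0.7799 × 0.7071 = 1.012 × 10^5 m
   = 101.2 km

D ≈ 101 km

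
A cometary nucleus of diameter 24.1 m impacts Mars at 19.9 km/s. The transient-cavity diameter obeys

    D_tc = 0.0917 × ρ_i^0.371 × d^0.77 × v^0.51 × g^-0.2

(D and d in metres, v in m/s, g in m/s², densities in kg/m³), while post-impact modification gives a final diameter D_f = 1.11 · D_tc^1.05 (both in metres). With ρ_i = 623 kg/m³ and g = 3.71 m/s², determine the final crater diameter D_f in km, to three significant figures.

v = 19900 m/s.
ρ_i^0.371 = 623^0.371 = 10.88
d^0.77 = 24.1^0.77 = 11.59
v^0.51 = 19900^0.51 = 155.7
g^-0.2 = 3.71^-0.2 = 0.7694
D_tc = 0.0917 × 10.88 × 11.59 × 155.7 × 0.7694 = 1385 m
D_f = 1.11 × (1385)^1.05 = 2207 m
     = 2.207 km

D_f ≈ 2.21 km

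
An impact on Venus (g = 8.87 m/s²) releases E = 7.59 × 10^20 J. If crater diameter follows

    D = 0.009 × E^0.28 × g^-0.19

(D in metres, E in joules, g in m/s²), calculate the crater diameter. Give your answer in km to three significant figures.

E^0.28 = (7.59 × 10^20)^0.28 = 7.022 × 10^5
g^-0.19 = 8.87^-0.19 = 0.6605
D = 0.009 × 7.022 × 10^5 × 0.6605 = 4174 m
   = 4.174 km

D ≈ 4.17 km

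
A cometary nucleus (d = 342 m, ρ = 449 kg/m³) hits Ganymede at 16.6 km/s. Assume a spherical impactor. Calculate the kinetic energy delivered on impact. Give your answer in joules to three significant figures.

E ≈ 1.30 × 10^18 J

v = 16600 m/s.
Mass m = (π/6) ρ d³ = (π/6) × 449 × (342)³ = 9.404 × 10^9 kg
E = ½ m v² = 0.5 × 9.404 × 10^9 × (16600)² = 1.296 × 10^18 J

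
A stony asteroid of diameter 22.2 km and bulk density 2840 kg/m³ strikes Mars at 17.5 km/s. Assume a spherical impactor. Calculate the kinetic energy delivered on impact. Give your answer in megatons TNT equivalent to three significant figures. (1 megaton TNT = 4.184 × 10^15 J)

E ≈ 5.95 × 10^8 Mt TNT

d = 22200 m; v = 17500 m/s.
Mass m = (π/6) ρ d³ = (π/6) × 2840 × (22200)³ = 1.627 × 10^16 kg
E = ½ m v² = 0.5 × 1.627 × 10^16 × (17500)² = 2.491 × 10^24 J
   = 2.491 × 10^24 / 4.184×10^15 = 5.954 × 10^8 Mt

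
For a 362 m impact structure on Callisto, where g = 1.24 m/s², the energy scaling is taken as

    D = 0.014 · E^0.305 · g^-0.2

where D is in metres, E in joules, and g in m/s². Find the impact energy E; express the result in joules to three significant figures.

E ≈ 3.38 × 10^14 J

Rearranging: E = [D / (0.014 · g^-0.2)]^(1/0.305).
g^-0.2 = 1.24^-0.2 = 0.9579
D / (0.014 × 0.9579) = 362 / (0.01341) = 2.699 × 10^4
E = (2.699 × 10^4)^3.2787 = 3.377 × 10^14 J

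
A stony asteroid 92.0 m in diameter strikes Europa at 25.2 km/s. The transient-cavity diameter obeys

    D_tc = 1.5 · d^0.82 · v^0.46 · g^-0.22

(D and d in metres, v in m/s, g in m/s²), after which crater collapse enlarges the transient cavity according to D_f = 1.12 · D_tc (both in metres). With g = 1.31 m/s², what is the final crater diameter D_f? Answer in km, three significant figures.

D_f ≈ 6.83 km

v = 25200 m/s.
d^0.82 = 92^0.82 = 40.77
v^0.46 = 25200^0.46 = 105.8
g^-0.22 = 1.31^-0.22 = 0.9423
D_tc = 1.5 × 40.77 × 105.8 × 0.9423 = 6097 m
D_f = 1.12 × 6097 = 6829 m
     = 6.829 km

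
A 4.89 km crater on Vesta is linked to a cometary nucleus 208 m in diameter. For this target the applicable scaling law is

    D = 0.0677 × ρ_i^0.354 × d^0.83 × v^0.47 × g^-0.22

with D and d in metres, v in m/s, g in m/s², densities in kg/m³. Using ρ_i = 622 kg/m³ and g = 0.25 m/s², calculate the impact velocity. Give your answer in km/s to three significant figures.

v ≈ 7.21 km/s

Rearranging for v: v = [D / (0.0677 · 622^0.354 · 208^0.83 · 0.25^-0.22)]^(1/0.47).
D = 4890 m.
622^0.354 = 9.750
208^0.83 = 83.94
0.25^-0.22 = 1.357
Denominator = 0.0677 × 9.750 × 83.94 × 1.357 = 75.19
D / 75.19 = 4890 / 75.19 = 65.04
v = 65.04^(1/0.47) = 65.04^2.1277 = 7209 m/s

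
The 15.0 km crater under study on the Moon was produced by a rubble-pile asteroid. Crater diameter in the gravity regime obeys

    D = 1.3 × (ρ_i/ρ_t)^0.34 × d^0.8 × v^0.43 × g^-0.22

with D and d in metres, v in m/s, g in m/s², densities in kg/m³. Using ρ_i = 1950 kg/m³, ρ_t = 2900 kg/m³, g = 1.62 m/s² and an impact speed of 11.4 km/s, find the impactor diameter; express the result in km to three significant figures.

d ≈ 1.07 km

Rearranging for d: d = [D / (1.3 · (1950/2900)^0.34 · 11400^0.43 · 1.62^-0.22)]^(1/0.8).
D = 15000 m.
(1950/2900)^0.34 = 0.8738
11400^0.43 = 55.52
1.62^-0.22 = 0.8993
Denominator = 1.3 × 0.8738 × 55.52 × 0.8993 = 56.72
D / 56.72 = 15000 / 56.72 = 264.5
d = 264.5^(1/0.8) = 264.5^1.25 = 1067 m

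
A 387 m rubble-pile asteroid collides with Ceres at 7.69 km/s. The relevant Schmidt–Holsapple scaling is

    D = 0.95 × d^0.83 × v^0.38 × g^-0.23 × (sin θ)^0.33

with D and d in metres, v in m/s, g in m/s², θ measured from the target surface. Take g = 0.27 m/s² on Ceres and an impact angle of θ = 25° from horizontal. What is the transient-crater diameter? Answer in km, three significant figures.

In SI units: v = 7690 m/s.
d^0.83 = 387^0.83 = 140.5
v^0.38 = 7690^0.38 = 29.97
g^-0.23 = 0.27^-0.23 = 1.351
(sin 25°)^0.33 = 0.4226^0.33 = 0.7526
D = 0.95 × 140.5 × 29.97 × 1.351 × 0.7526 = 4067 m
   = 4.067 km

D ≈ 4.07 km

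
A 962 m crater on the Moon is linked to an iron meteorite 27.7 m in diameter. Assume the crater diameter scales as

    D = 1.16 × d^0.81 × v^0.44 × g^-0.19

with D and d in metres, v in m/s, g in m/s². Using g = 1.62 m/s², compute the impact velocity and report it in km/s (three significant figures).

v ≈ 11.7 km/s

Rearranging for v: v = [D / (1.16 · 27.7^0.81 · 1.62^-0.19)]^(1/0.44).
27.7^0.81 = 14.74
1.62^-0.19 = 0.9124
Denominator = 1.16 × 14.74 × 0.9124 = 15.60
D / 15.60 = 962 / 15.60 = 61.67
v = 61.67^(1/0.44) = 61.67^2.2727 = 11703 m/s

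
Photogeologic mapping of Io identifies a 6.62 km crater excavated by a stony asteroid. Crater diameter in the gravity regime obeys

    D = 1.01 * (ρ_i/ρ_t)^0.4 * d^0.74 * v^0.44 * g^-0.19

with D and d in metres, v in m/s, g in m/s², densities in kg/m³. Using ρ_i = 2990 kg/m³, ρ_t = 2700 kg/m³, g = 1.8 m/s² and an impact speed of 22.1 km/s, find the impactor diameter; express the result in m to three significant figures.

Rearranging for d: d = [D / (1.01 · (2990/2700)^0.4 · 22100^0.44 · 1.8^-0.19)]^(1/0.74).
D = 6620 m.
(2990/2700)^0.4 = 1.042
22100^0.44 = 81.57
1.8^-0.19 = 0.8943
Denominator = 1.01 × 1.042 × 81.57 × 0.8943 = 76.77
D / 76.77 = 6620 / 76.77 = 86.23
d = 86.23^(1/0.74) = 86.23^1.3514 = 412.9 m

d ≈ 413 m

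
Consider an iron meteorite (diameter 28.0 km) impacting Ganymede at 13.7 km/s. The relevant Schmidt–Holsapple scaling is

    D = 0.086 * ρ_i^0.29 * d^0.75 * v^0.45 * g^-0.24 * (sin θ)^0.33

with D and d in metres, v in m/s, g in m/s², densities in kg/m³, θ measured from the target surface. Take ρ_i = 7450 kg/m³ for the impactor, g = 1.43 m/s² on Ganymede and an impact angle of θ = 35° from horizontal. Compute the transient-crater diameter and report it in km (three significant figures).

D ≈ 137 km

In SI units: d = 28000 m, v = 13700 m/s.
ρ_i^0.29 = 7450^0.29 = 13.27
d^0.75 = 28000^0.75 = 2165
v^0.45 = 13700^0.45 = 72.70
g^-0.24 = 1.43^-0.24 = 0.9177
(sin 35°)^0.33 = 0.5736^0.33 = 0.8324
D = 0.086 × 13.27 × 2165 × 72.70 × 0.9177 × 0.8324 = 1.372 × 10^5 m
   = 137.2 km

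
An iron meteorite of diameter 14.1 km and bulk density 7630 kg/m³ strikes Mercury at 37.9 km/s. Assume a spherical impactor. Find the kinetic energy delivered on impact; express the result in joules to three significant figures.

E ≈ 8.04 × 10^24 J

d = 14100 m; v = 37900 m/s.
Mass m = (π/6) ρ d³ = (π/6) × 7630 × (14100)³ = 1.120 × 10^16 kg
E = ½ m v² = 0.5 × 1.120 × 10^16 × (37900)² = 8.044 × 10^24 J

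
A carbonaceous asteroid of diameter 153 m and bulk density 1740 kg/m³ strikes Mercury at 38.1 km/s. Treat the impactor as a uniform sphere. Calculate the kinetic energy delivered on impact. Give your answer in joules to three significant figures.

E ≈ 2.37 × 10^18 J

v = 38100 m/s.
Mass m = (π/6) ρ d³ = (π/6) × 1740 × (153)³ = 3.263 × 10^9 kg
E = ½ m v² = 0.5 × 3.263 × 10^9 × (38100)² = 2.368 × 10^18 J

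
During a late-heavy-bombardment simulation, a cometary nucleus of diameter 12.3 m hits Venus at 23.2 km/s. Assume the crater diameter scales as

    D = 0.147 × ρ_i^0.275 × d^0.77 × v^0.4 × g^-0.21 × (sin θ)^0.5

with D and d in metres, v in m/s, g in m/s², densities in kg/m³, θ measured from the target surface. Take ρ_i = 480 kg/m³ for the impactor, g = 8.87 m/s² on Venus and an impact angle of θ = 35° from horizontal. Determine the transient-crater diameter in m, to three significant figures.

In SI units: v = 23200 m/s.
ρ_i^0.275 = 480^0.275 = 5.462
d^0.77 = 12.3^0.77 = 6.906
v^0.4 = 23200^0.4 = 55.74
g^-0.21 = 8.87^-0.21 = 0.6323
(sin 35°)^0.5 = 0.5736^0.5 = 0.7574
D = 0.147 × 5.462 × 6.906 × 55.74 × 0.6323 × 0.7574 = 148.0 m

D ≈ 148 m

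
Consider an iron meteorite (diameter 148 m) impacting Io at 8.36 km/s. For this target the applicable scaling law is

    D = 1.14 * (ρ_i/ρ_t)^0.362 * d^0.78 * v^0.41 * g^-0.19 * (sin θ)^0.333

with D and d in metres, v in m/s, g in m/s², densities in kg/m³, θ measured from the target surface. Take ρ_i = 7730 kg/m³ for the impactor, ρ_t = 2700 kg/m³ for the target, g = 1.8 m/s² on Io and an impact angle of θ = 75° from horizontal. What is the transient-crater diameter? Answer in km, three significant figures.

D ≈ 2.95 km

In SI units: v = 8360 m/s.
(ρ_i/ρ_t)^0.362 = (7730/2700)^0.362 = 1.463
d^0.78 = 148^0.78 = 49.30
v^0.41 = 8360^0.41 = 40.56
g^-0.19 = 1.8^-0.19 = 0.8943
(sin 75°)^0.333 = 0.9659^0.333 = 0.9885
D = 1.14 × 1.463 × 49.30 × 40.56 × 0.8943 × 0.9885 = 2948 m
   = 2.948 km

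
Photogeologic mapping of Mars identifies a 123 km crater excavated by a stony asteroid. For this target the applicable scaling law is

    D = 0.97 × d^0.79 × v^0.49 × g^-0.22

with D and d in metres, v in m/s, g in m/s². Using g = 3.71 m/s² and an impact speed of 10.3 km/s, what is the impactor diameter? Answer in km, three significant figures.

Rearranging for d: d = [D / (0.97 · 10300^0.49 · 3.71^-0.22)]^(1/0.79).
D = 123000 m.
10300^0.49 = 92.53
3.71^-0.22 = 0.7494
Denominator = 0.97 × 92.53 × 0.7494 = 67.26
D / 67.26 = 123000 / 67.26 = 1829
d = 1829^(1/0.79) = 1829^1.2658 = 13468 m

d ≈ 13.5 km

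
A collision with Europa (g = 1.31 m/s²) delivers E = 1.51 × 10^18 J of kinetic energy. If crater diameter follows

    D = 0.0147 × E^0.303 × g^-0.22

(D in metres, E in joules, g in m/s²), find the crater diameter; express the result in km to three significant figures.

D ≈ 4.46 km

E^0.303 = (1.51 × 10^18)^0.303 = 3.223 × 10^5
g^-0.22 = 1.31^-0.22 = 0.9423
D = 0.0147 × 3.223 × 10^5 × 0.9423 = 4464 m
   = 4.464 km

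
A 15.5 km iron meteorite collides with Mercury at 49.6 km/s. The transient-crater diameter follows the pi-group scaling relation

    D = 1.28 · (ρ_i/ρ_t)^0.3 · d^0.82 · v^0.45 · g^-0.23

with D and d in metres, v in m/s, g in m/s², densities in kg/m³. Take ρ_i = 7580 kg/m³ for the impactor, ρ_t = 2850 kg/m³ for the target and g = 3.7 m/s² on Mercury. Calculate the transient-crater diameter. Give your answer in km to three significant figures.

In SI units: d = 15500 m, v = 49600 m/s.
(ρ_i/ρ_t)^0.3 = (7580/2850)^0.3 = 1.341
d^0.82 = 15500^0.82 = 2729
v^0.45 = 49600^0.45 = 129.7
g^-0.23 = 3.7^-0.23 = 0.7401
D = 1.28 × 1.341 × 2729 × 129.7 × 0.7401 = 4.496 × 10^5 m
   = 449.6 km

D ≈ 450 km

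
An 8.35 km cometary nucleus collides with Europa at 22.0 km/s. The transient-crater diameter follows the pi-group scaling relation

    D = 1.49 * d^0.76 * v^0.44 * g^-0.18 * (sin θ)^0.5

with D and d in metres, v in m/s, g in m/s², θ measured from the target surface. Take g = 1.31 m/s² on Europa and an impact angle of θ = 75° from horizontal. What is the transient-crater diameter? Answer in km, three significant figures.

In SI units: d = 8350 m, v = 22000 m/s.
d^0.76 = 8350^0.76 = 956.1
v^0.44 = 22000^0.44 = 81.41
g^-0.18 = 1.31^-0.18 = 0.9526
(sin 75°)^0.5 = 0.9659^0.5 = 0.9828
D = 1.49 × 956.1 × 81.41 × 0.9526 × 0.9828 = 1.086 × 10^5 m
   = 108.6 km

D ≈ 109 km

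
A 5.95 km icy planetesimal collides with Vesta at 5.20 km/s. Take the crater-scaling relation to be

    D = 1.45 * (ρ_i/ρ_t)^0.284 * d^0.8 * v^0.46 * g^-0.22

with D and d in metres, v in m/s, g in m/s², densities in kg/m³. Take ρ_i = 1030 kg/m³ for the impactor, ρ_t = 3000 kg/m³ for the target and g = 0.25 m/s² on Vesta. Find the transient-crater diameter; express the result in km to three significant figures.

D ≈ 77.8 km

In SI units: d = 5950 m, v = 5200 m/s.
(ρ_i/ρ_t)^0.284 = (1030/3000)^0.284 = 0.7381
d^0.8 = 5950^0.8 = 1046
v^0.46 = 5200^0.46 = 51.21
g^-0.22 = 0.25^-0.22 = 1.357
D = 1.45 × 0.7381 × 1046 × 51.21 × 1.357 = 77795 m
   = 77.79 km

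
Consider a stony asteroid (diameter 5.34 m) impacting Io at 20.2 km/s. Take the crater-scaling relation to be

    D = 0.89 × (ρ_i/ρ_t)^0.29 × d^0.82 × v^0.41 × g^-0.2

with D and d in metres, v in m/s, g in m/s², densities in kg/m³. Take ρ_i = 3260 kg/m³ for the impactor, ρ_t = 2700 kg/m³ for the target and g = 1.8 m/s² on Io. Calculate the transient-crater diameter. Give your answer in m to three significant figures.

D ≈ 192 m

In SI units: v = 20200 m/s.
(ρ_i/ρ_t)^0.29 = (3260/2700)^0.29 = 1.056
d^0.82 = 5.34^0.82 = 3.950
v^0.41 = 20200^0.41 = 58.24
g^-0.2 = 1.8^-0.2 = 0.8891
D = 0.89 × 1.056 × 3.950 × 58.24 × 0.8891 = 192.2 m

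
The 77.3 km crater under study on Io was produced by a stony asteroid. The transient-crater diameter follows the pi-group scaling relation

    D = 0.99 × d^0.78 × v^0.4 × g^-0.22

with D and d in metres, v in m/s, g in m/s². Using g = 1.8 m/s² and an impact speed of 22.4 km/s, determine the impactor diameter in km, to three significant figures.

d ≈ 13.0 km

Rearranging for d: d = [D / (0.99 · 22400^0.4 · 1.8^-0.22)]^(1/0.78).
D = 77300 m.
22400^0.4 = 54.97
1.8^-0.22 = 0.8787
Denominator = 0.99 × 54.97 × 0.8787 = 47.82
D / 47.82 = 77300 / 47.82 = 1616
d = 1616^(1/0.78) = 1616^1.2821 = 12988 m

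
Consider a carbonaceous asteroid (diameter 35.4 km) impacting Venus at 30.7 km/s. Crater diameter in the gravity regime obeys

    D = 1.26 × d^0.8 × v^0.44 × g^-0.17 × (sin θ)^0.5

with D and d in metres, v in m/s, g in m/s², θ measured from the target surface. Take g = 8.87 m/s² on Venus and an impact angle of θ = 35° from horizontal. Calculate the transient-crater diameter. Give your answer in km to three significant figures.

In SI units: d = 35400 m, v = 30700 m/s.
d^0.8 = 35400^0.8 = 4357
v^0.44 = 30700^0.44 = 94.26
g^-0.17 = 8.87^-0.17 = 0.6900
(sin 35°)^0.5 = 0.5736^0.5 = 0.7574
D = 1.26 × 4357 × 94.26 × 0.6900 × 0.7574 = 2.704 × 10^5 m
   = 270.4 km

D ≈ 270 km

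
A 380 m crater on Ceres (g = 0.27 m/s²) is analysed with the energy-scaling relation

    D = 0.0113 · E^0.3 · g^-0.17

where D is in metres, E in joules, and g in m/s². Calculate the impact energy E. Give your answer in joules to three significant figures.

E ≈ 5.85 × 10^14 J

Rearranging: E = [D / (0.0113 · g^-0.17)]^(1/0.3).
g^-0.17 = 0.27^-0.17 = 1.249
D / (0.0113 × 1.249) = 380 / (0.01411) = 2.693 × 10^4
E = (2.693 × 10^4)^3.3333 = 5.852 × 10^14 J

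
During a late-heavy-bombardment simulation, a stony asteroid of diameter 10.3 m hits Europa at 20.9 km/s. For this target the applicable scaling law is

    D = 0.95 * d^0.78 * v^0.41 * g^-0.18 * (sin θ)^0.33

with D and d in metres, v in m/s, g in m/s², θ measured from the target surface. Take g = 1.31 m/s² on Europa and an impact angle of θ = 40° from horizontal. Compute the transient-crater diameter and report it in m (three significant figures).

D ≈ 285 m

In SI units: v = 20900 m/s.
d^0.78 = 10.3^0.78 = 6.166
v^0.41 = 20900^0.41 = 59.06
g^-0.18 = 1.31^-0.18 = 0.9526
(sin 40°)^0.33 = 0.6428^0.33 = 0.8643
D = 0.95 × 6.166 × 59.06 × 0.9526 × 0.8643 = 284.8 m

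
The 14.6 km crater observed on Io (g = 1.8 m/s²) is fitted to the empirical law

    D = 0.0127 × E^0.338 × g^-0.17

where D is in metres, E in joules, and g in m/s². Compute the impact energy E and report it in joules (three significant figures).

Rearranging: E = [D / (0.0127 · g^-0.17)]^(1/0.338).
D = 14600 m.
g^-0.17 = 1.8^-0.17 = 0.9049
D / (0.0127 × 0.9049) = 14600 / (0.01149) = 1.271 × 10^6
E = (1.271 × 10^6)^2.9586 = 1.147 × 10^18 J

E ≈ 1.15 × 10^18 J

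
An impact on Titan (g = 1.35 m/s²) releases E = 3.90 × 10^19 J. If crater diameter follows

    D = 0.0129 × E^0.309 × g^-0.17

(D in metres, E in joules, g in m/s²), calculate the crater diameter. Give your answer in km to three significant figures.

D ≈ 13.9 km

E^0.309 = (3.90 × 10^19)^0.309 = 1.131 × 10^6
g^-0.17 = 1.35^-0.17 = 0.9503
D = 0.0129 × 1.131 × 10^6 × 0.9503 = 13865 m
   = 13.86 km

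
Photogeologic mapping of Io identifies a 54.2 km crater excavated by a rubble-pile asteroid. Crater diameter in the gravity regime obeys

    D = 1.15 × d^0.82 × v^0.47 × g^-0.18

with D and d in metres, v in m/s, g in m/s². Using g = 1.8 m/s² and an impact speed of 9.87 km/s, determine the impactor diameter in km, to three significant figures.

Rearranging for d: d = [D / (1.15 · 9870^0.47 · 1.8^-0.18)]^(1/0.82).
D = 54200 m.
9870^0.47 = 75.39
1.8^-0.18 = 0.8996
Denominator = 1.15 × 75.39 × 0.8996 = 77.99
D / 77.99 = 54200 / 77.99 = 695.0
d = 695.0^(1/0.82) = 695.0^1.2195 = 2923 m

d ≈ 2.92 km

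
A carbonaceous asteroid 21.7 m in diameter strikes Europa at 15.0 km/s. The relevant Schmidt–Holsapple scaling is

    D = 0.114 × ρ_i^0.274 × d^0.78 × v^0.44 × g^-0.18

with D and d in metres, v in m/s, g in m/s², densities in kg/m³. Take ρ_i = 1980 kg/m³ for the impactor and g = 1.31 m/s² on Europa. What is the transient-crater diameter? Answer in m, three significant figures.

D ≈ 659 m

In SI units: v = 15000 m/s.
ρ_i^0.274 = 1980^0.274 = 8.004
d^0.78 = 21.7^0.78 = 11.03
v^0.44 = 15000^0.44 = 68.78
g^-0.18 = 1.31^-0.18 = 0.9526
D = 0.114 × 8.004 × 11.03 × 68.78 × 0.9526 = 659.4 m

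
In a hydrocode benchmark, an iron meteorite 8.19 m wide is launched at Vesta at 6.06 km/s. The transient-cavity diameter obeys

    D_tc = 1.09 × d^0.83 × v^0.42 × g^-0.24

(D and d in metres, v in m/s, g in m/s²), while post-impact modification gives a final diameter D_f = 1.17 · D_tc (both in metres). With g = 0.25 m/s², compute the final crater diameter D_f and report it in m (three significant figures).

D_f ≈ 395 m

v = 6060 m/s.
d^0.83 = 8.19^0.83 = 5.728
v^0.42 = 6060^0.42 = 38.78
g^-0.24 = 0.25^-0.24 = 1.395
D_tc = 1.09 × 5.728 × 38.78 × 1.395 = 337.8 m
D_f = 1.17 × 337.8 = 395.2 m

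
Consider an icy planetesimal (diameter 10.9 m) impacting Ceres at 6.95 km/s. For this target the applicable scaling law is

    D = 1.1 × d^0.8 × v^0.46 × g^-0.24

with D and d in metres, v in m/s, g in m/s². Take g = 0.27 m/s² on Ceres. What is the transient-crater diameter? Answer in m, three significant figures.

In SI units: v = 6950 m/s.
d^0.8 = 10.9^0.8 = 6.760
v^0.46 = 6950^0.46 = 58.52
g^-0.24 = 0.27^-0.24 = 1.369
D = 1.1 × 6.760 × 58.52 × 1.369 = 595.7 m

D ≈ 596 m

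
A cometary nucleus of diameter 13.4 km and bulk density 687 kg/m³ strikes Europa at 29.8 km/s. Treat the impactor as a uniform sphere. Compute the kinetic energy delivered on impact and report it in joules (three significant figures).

E ≈ 3.84 × 10^23 J

d = 13400 m; v = 29800 m/s.
Mass m = (π/6) ρ d³ = (π/6) × 687 × (13400)³ = 8.655 × 10^14 kg
E = ½ m v² = 0.5 × 8.655 × 10^14 × (29800)² = 3.843 × 10^23 J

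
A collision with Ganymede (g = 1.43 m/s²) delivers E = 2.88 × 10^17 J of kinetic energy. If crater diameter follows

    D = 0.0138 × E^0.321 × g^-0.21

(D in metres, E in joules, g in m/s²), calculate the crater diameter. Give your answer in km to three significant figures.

D ≈ 5.15 km

E^0.321 = (2.88 × 10^17)^0.321 = 4.022 × 10^5
g^-0.21 = 1.43^-0.21 = 0.9276
D = 0.0138 × 4.022 × 10^5 × 0.9276 = 5149 m
   = 5.149 km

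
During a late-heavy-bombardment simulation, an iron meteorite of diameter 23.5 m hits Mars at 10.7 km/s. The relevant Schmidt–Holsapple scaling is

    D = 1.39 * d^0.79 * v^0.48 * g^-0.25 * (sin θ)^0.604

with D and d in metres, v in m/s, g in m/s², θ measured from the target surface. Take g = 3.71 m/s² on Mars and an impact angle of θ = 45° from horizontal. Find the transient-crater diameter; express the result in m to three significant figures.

In SI units: v = 10700 m/s.
d^0.79 = 23.5^0.79 = 12.11
v^0.48 = 10700^0.48 = 85.92
g^-0.25 = 3.71^-0.25 = 0.7205
(sin 45°)^0.604 = 0.7071^0.604 = 0.8111
D = 1.39 × 12.11 × 85.92 × 0.7205 × 0.8111 = 845.2 m

D ≈ 845 m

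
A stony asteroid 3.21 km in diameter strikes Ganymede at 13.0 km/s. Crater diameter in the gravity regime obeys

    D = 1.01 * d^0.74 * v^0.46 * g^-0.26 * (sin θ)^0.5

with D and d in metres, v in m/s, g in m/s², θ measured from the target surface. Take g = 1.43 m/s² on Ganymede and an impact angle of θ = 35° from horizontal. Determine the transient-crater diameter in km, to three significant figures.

In SI units: d = 3210 m, v = 13000 m/s.
d^0.74 = 3210^0.74 = 393.4
v^0.46 = 13000^0.46 = 78.06
g^-0.26 = 1.43^-0.26 = 0.9112
(sin 35°)^0.5 = 0.5736^0.5 = 0.7574
D = 1.01 × 393.4 × 78.06 × 0.9112 × 0.7574 = 21405 m
   = 21.41 km

D ≈ 21.4 km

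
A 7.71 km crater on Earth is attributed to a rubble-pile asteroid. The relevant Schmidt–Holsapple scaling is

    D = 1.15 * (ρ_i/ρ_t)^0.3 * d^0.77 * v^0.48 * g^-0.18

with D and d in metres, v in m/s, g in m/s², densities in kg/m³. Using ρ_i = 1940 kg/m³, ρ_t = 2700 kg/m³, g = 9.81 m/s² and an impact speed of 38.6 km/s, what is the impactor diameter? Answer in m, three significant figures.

Rearranging for d: d = [D / (1.15 · (1940/2700)^0.3 · 38600^0.48 · 9.81^-0.18)]^(1/0.77).
D = 7710 m.
(1940/2700)^0.3 = 0.9056
38600^0.48 = 159.1
9.81^-0.18 = 0.6630
Denominator = 1.15 × 0.9056 × 159.1 × 0.6630 = 109.9
D / 109.9 = 7710 / 109.9 = 70.15
d = 70.15^(1/0.77) = 70.15^1.2987 = 249.7 m

d ≈ 250 m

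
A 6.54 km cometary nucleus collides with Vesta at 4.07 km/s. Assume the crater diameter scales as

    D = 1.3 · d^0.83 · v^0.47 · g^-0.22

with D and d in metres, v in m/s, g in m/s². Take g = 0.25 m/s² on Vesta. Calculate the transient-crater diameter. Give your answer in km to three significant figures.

In SI units: d = 6540 m, v = 4070 m/s.
d^0.83 = 6540^0.83 = 1469
v^0.47 = 4070^0.47 = 49.72
g^-0.22 = 0.25^-0.22 = 1.357
D = 1.3 × 1469 × 49.72 × 1.357 = 1.288 × 10^5 m
   = 128.8 km

D ≈ 129 km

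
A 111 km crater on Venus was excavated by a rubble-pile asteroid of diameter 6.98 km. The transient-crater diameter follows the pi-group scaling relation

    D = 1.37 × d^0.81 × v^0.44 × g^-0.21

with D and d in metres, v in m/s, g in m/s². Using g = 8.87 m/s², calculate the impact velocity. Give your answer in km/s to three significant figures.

v ≈ 34.1 km/s

Rearranging for v: v = [D / (1.37 · 6980^0.81 · 8.87^-0.21)]^(1/0.44).
D = 111000 m.
6980^0.81 = 1299
8.87^-0.21 = 0.6323
Denominator = 1.37 × 1299 × 0.6323 = 1125
D / 1125 = 111000 / 1125 = 98.67
v = 98.67^(1/0.44) = 98.67^2.2727 = 34055 m/s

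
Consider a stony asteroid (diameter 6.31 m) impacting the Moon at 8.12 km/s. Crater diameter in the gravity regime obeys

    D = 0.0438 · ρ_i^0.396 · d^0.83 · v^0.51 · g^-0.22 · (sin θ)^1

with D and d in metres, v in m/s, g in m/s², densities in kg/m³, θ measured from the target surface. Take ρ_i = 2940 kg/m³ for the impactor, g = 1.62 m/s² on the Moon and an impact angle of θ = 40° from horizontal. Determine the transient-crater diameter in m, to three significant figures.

D ≈ 272 m

In SI units: v = 8120 m/s.
ρ_i^0.396 = 2940^0.396 = 23.63
d^0.83 = 6.31^0.83 = 4.613
v^0.51 = 8120^0.51 = 98.60
g^-0.22 = 1.62^-0.22 = 0.8993
(sin 40°)^1 = 0.6428^1 = 0.6428
D = 0.0438 × 23.63 × 4.613 × 98.60 × 0.8993 × 0.6428 = 272.1 m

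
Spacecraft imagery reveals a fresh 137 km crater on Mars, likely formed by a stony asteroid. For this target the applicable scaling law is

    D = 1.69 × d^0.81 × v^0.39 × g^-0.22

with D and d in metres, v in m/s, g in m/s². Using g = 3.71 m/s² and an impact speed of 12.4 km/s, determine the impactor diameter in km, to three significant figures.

Rearranging for d: d = [D / (1.69 · 12400^0.39 · 3.71^-0.22)]^(1/0.81).
D = 137000 m.
12400^0.39 = 39.49
3.71^-0.22 = 0.7494
Denominator = 1.69 × 39.49 × 0.7494 = 50.01
D / 50.01 = 137000 / 50.01 = 2739
d = 2739^(1/0.81) = 2739^1.2346 = 17541 m

d ≈ 17.5 km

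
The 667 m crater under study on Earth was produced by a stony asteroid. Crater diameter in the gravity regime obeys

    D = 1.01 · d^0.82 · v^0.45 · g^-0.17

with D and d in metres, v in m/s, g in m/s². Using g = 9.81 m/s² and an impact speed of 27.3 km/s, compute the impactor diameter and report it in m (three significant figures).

d ≈ 16.2 m

Rearranging for d: d = [D / (1.01 · 27300^0.45 · 9.81^-0.17)]^(1/0.82).
27300^0.45 = 99.15
9.81^-0.17 = 0.6783
Denominator = 1.01 × 99.15 × 0.6783 = 67.93
D / 67.93 = 667 / 67.93 = 9.819
d = 9.819^(1/0.82) = 9.819^1.2195 = 16.21 m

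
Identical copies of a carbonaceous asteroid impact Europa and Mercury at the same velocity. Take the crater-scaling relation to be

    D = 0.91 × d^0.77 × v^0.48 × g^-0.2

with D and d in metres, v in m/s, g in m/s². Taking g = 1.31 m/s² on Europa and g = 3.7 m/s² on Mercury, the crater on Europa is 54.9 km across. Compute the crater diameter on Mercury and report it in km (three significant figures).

All impactor-dependent factors cancel in the ratio, leaving D_Mercury/D_Europa = (g_Mercury/g_Europa)^-0.2.
(3.7/1.31)^-0.2 = 2.824^-0.2 = 0.8125
D_Mercury = 0.8125 × 54.9 km = 44.6 km

D ≈ 44.6 km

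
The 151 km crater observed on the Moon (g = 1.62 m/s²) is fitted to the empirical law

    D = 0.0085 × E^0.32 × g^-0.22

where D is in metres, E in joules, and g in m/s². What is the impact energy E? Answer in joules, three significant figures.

E ≈ 6.29 × 10^22 J

Rearranging: E = [D / (0.0085 · g^-0.22)]^(1/0.32).
D = 151000 m.
g^-0.22 = 1.62^-0.22 = 0.8993
D / (0.0085 × 0.8993) = 151000 / (7.644 × 10^-3) = 1.975 × 10^7
E = (1.975 × 10^7)^3.125 = 6.290 × 10^22 J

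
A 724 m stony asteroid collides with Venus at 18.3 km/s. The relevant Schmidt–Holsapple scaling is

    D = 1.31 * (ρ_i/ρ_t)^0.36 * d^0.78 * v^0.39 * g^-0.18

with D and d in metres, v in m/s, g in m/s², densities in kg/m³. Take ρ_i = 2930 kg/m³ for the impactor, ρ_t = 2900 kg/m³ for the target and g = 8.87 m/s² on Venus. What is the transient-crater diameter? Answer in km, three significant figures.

In SI units: v = 18300 m/s.
(ρ_i/ρ_t)^0.36 = (2930/2900)^0.36 = 1.004
d^0.78 = 724^0.78 = 170.1
v^0.39 = 18300^0.39 = 45.96
g^-0.18 = 8.87^-0.18 = 0.6751
D = 1.31 × 1.004 × 170.1 × 45.96 × 0.6751 = 6942 m
   = 6.942 km

D ≈ 6.94 km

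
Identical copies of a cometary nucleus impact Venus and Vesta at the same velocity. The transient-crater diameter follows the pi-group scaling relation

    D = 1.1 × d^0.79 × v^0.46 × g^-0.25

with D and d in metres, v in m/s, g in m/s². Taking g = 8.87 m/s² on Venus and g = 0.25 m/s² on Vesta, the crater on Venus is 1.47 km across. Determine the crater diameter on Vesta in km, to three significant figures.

All impactor-dependent factors cancel in the ratio, leaving D_Vesta/D_Venus = (g_Vesta/g_Venus)^-0.25.
(0.25/8.87)^-0.25 = 0.02818^-0.25 = 2.441
D_Vesta = 2.441 × 1.47 km = 3.59 km

D ≈ 3.59 km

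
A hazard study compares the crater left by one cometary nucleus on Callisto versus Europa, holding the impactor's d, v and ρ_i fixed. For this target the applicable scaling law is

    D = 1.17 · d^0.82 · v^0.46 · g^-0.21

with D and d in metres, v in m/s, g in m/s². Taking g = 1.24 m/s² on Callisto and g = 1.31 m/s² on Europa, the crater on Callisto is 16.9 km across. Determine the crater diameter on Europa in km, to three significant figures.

All impactor-dependent factors cancel in the ratio, leaving D_Europa/D_Callisto = (g_Europa/g_Callisto)^-0.21.
(1.31/1.24)^-0.21 = 1.056^-0.21 = 0.9886
D_Europa = 0.9886 × 16.9 km = 16.7 km

D ≈ 16.7 km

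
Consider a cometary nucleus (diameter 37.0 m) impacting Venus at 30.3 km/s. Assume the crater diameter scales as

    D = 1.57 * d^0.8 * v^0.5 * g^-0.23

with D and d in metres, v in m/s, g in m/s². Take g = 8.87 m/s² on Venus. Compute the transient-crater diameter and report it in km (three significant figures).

In SI units: v = 30300 m/s.
d^0.8 = 37^0.8 = 17.97
v^0.5 = 30300^0.5 = 174.1
g^-0.23 = 8.87^-0.23 = 0.6053
D = 1.57 × 17.97 × 174.1 × 0.6053 = 2973 m
   = 2.973 km

D ≈ 2.97 km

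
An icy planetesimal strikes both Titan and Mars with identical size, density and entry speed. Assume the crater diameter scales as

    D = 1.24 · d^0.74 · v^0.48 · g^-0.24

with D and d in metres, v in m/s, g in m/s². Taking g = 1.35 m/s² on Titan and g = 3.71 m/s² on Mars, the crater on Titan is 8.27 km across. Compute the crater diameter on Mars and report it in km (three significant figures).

D ≈ 6.49 km

All impactor-dependent factors cancel in the ratio, leaving D_Mars/D_Titan = (g_Mars/g_Titan)^-0.24.
(3.71/1.35)^-0.24 = 2.748^-0.24 = 0.7846
D_Mars = 0.7846 × 8.27 km = 6.49 km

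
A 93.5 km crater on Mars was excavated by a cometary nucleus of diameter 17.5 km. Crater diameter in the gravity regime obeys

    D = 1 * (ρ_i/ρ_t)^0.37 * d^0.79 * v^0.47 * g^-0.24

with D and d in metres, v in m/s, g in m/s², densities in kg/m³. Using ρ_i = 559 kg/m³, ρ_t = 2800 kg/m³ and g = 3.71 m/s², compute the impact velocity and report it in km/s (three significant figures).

Rearranging for v: v = [D / (1 · (559/2800)^0.37 · 17500^0.79 · 3.71^-0.24)]^(1/0.47).
D = 93500 m.
(559/2800)^0.37 = 0.5509
17500^0.79 = 2249
3.71^-0.24 = 0.7300
Denominator = 1 × 0.5509 × 2249 × 0.7300 = 904.5
D / 904.5 = 93500 / 904.5 = 103.4
v = 103.4^(1/0.47) = 103.4^2.1277 = 19333 m/s

v ≈ 19.3 km/s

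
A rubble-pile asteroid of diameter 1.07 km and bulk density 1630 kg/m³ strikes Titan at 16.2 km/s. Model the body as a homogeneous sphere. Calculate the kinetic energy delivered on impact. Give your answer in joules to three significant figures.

E ≈ 1.37 × 10^20 J

d = 1070 m; v = 16200 m/s.
Mass m = (π/6) ρ d³ = (π/6) × 1630 × (1070)³ = 1.046 × 10^12 kg
E = ½ m v² = 0.5 × 1.046 × 10^12 × (16200)² = 1.373 × 10^20 J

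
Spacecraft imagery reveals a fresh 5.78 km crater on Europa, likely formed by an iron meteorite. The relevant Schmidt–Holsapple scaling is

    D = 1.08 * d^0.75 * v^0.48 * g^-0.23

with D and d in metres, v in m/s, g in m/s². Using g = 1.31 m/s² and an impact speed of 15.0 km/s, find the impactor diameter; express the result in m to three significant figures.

Rearranging for d: d = [D / (1.08 · 15000^0.48 · 1.31^-0.23)]^(1/0.75).
D = 5780 m.
15000^0.48 = 101.0
1.31^-0.23 = 0.9398
Denominator = 1.08 × 101.0 × 0.9398 = 102.5
D / 102.5 = 5780 / 102.5 = 56.39
d = 56.39^(1/0.75) = 56.39^1.3333 = 216.2 m

d ≈ 216 m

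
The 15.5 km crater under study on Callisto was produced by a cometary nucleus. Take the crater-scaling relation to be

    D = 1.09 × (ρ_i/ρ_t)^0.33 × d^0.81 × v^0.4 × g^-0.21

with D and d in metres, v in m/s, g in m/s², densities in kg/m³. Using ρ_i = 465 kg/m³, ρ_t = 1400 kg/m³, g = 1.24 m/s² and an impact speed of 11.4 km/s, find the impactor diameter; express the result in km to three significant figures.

Rearranging for d: d = [D / (1.09 · (465/1400)^0.33 · 11400^0.4 · 1.24^-0.21)]^(1/0.81).
D = 15500 m.
(465/1400)^0.33 = 0.6951
11400^0.4 = 41.95
1.24^-0.21 = 0.9558
Denominator = 1.09 × 0.6951 × 41.95 × 0.9558 = 30.38
D / 30.38 = 15500 / 30.38 = 510.2
d = 510.2^(1/0.81) = 510.2^1.2346 = 2203 m

d ≈ 2.20 km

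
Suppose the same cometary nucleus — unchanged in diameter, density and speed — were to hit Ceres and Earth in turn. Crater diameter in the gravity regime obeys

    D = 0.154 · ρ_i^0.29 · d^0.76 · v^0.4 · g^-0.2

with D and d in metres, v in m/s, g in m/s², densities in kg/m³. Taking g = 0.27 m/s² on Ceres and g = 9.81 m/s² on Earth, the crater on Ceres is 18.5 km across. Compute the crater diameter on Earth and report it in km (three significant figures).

D ≈ 9.02 km

All impactor-dependent factors cancel in the ratio, leaving D_Earth/D_Ceres = (g_Earth/g_Ceres)^-0.2.
(9.81/0.27)^-0.2 = 36.33^-0.2 = 0.4875
D_Earth = 0.4875 × 18.5 km = 9.02 km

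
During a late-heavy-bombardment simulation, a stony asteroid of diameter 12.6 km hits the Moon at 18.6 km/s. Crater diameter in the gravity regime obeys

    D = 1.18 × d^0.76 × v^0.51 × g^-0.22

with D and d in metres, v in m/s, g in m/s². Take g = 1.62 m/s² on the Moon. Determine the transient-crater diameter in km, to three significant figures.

D ≈ 209 km

In SI units: d = 12600 m, v = 18600 m/s.
d^0.76 = 12600^0.76 = 1307
v^0.51 = 18600^0.51 = 150.5
g^-0.22 = 1.62^-0.22 = 0.8993
D = 1.18 × 1307 × 150.5 × 0.8993 = 2.087 × 10^5 m
   = 208.7 km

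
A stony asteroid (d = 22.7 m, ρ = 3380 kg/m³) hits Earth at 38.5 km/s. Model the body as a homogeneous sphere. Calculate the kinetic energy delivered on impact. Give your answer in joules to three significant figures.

v = 38500 m/s.
Mass m = (π/6) ρ d³ = (π/6) × 3380 × (22.7)³ = 2.070 × 10^7 kg
E = ½ m v² = 0.5 × 2.070 × 10^7 × (38500)² = 1.534 × 10^16 J

E ≈ 1.53 × 10^16 J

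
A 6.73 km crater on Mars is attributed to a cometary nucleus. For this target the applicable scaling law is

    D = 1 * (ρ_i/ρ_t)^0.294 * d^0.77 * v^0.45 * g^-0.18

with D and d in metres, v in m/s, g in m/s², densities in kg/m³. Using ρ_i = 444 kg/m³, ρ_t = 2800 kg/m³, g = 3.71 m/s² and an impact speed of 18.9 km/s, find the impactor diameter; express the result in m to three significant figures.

Rearranging for d: d = [D / (1 · (444/2800)^0.294 · 18900^0.45 · 3.71^-0.18)]^(1/0.77).
D = 6730 m.
(444/2800)^0.294 = 0.5819
18900^0.45 = 84.02
3.71^-0.18 = 0.7898
Denominator = 1 × 0.5819 × 84.02 × 0.7898 = 38.61
D / 38.61 = 6730 / 38.61 = 174.3
d = 174.3^(1/0.77) = 174.3^1.2987 = 814.3 m

d ≈ 814 m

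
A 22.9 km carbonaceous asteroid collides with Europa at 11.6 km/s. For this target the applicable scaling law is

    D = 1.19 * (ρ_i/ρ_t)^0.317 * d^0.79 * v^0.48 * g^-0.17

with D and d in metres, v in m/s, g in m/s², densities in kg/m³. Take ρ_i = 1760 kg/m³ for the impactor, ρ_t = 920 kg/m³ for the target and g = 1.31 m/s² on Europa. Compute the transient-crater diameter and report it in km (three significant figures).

In SI units: d = 22900 m, v = 11600 m/s.
(ρ_i/ρ_t)^0.317 = (1760/920)^0.317 = 1.228
d^0.79 = 22900^0.79 = 2781
v^0.48 = 11600^0.48 = 89.32
g^-0.17 = 1.31^-0.17 = 0.9551
D = 1.19 × 1.228 × 2781 × 89.32 × 0.9551 = 3.467 × 10^5 m
   = 346.7 km

D ≈ 347 km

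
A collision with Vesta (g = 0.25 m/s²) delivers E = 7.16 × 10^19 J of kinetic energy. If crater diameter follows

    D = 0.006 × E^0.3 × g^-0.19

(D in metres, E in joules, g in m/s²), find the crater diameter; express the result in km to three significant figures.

D ≈ 7.06 km

E^0.3 = (7.16 × 10^19)^0.3 = 9.046 × 10^5
g^-0.19 = 0.25^-0.19 = 1.301
D = 0.006 × 9.046 × 10^5 × 1.301 = 7061 m
   = 7.061 km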